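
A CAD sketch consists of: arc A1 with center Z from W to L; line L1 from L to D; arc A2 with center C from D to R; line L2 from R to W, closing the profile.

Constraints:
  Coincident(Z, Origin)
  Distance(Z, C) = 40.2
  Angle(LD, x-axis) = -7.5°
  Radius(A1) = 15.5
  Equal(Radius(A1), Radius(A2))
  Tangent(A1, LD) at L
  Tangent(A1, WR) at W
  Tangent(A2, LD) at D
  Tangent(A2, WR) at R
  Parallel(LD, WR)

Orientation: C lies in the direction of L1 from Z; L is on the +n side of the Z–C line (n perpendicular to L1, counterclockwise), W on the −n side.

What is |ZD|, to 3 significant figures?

43.1

The slot axis is L1's direction at -7.5°, so u = (cos -7.5°, sin -7.5°) = (0.991, -0.131) and n = (−sin -7.5°, cos -7.5°) = (0.131, 0.991). Z is at the origin and C lies 40.2 along u from Z, so C = 40.2·u = (39.9, -5.25). Tangency of A1 to both parallel lines with radius 15.5 puts L and W at Z ± 15.5·n: L = (2.02, 15.4), W = (-2.02, -15.4). Equal radii place D and R the same way about C: D = C + 15.5·n = (41.9, 10.1), R = C − 15.5·n = (37.8, -20.6). Then |ZD| = |D − Z| = 43.1.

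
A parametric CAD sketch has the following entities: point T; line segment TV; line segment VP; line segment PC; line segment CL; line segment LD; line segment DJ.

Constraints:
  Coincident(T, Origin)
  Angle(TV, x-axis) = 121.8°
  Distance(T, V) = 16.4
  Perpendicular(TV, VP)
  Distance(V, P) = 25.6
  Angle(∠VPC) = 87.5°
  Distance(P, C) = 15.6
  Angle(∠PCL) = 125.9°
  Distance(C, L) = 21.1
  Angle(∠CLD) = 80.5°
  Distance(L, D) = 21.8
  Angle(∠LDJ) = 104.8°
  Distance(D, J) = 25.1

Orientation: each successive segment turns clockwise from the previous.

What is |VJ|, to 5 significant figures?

19.929

T is at the origin; TV runs at 121.8° with length 16.4, so V = (-8.6421, 13.938). The perpendicularity gives VP at right angles to TV, so VP runs at 31.800°; with |VP| = 25.6, P = (13.115, 27.428). ∠VPC = 87.5° gives PC at -60.700° from the x-axis; with |PC| = 15.6, C = (20.750, 13.824). ∠PCL = 125.9° gives CL at -114.80° from the x-axis; with |CL| = 21.1, L = (11.899, -5.3301). ∠CLD = 80.5° gives LD at 145.70° from the x-axis; with |LD| = 21.8, D = (-6.1098, 6.9548). ∠LDJ = 104.8° gives DJ at 70.500° from the x-axis; with |DJ| = 25.1, J = (2.2687, 30.615). Then |VJ| = |J − V| = 19.929.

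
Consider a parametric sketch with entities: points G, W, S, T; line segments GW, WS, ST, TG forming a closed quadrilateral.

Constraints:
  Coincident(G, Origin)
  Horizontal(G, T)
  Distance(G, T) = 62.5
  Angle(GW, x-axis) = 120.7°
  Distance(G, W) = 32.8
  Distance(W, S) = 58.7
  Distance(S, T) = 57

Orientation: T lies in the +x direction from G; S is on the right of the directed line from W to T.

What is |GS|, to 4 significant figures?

25.99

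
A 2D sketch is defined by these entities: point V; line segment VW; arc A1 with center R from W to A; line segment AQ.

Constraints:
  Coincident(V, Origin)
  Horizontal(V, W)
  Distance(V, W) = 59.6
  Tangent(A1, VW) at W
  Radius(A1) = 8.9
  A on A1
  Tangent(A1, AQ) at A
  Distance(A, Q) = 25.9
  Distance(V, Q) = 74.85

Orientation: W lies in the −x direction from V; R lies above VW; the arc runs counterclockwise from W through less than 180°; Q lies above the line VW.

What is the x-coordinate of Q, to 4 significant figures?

-65.86

Checks: ∠(RW, WV) = 90.00° ✓; |RW| = 8.900 ✓; |RA| = 8.900 ✓; ∠(RA, AQ) = 90.00° ✓; |AQ| = 25.90 ✓; |VQ| = 74.85 ✓.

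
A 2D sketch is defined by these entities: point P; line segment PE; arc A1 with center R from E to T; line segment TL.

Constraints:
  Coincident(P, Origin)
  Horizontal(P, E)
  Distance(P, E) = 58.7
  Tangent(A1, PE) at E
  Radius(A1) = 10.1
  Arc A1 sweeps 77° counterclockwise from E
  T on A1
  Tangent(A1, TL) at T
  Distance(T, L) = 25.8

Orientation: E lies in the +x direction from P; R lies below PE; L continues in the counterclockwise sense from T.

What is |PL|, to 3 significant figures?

54.2

P is at the origin; PE is horizontal with |PE| = 58.7 and E on the +x side, so E = (58.7, 0.00). Since A1 is tangent to PE there, RE ⟂ PE, so R = E + (0, -10.1) = (58.7, -10.1). On A1, E sits at bearing 90° from R; a 77° counterclockwise sweep puts T at bearing 167°, so T = R + 10.1·(cos 167°, sin 167°) = (48.9, -7.83). Tangency of A1 to TL means the radius RT is perpendicular to TL, so TL runs along (−sin 167°, cos 167°); with |TL| = 25.8, L = (43.1, -33.0). Then |PL| = |L − P| = 54.2.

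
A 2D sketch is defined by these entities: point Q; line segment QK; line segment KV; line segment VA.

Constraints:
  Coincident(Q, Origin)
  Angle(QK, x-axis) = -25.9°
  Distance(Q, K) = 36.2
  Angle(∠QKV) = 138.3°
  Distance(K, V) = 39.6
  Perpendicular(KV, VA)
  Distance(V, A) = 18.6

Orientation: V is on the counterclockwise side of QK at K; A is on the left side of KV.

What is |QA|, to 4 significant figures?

66.85

∠QKV = 138.3°, so KV runs at -25.9° + (180° − 138.3°) = 15.80° from the x-axis; with |KV| = 39.6, V = K + 39.6·(cos 15.80°, sin 15.80°) = (70.67, -5.030). KV ⟂ VA; with |VA| = 18.6 on the left of KV, A = V + 18.6·(-0.2723, 0.9622) = (65.60, 12.87). Then |QA| = |A − Q| = 66.85.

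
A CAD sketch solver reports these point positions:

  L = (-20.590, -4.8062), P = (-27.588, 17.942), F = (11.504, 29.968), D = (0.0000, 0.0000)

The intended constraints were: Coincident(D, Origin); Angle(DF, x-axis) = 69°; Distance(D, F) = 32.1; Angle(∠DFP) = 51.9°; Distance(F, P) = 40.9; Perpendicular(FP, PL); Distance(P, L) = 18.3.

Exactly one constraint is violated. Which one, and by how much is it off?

Distance(P, L) = 18.3 — off by 5.50.

D = (0.00, 0.00) ✓; DF at 69.00° ✓; |DF| = 32.10 ✓; ∠DFP = 51.90° ✓; |FP| = 40.90 ✓; ∠(FP, PL) = 90.00° ✓; |PL| = 23.80 ✗.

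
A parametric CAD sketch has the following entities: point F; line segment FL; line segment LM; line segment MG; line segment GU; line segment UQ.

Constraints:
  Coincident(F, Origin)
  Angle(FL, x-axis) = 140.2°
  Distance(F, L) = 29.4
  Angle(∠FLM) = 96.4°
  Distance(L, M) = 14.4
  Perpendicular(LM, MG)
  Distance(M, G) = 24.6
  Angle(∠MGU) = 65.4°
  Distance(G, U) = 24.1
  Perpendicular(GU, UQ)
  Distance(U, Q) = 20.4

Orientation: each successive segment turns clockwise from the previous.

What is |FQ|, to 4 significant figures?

33.47

F is at the origin; FL runs at 140.2° with length 29.4, so L = (-22.59, 18.82). ∠FLM = 96.4° gives LM at 56.60° from the x-axis; with |LM| = 14.4, M = (-14.66, 30.84). LM ⟂ MG, so MG runs at -33.40°; with |MG| = 24.6, G = (5.877, 17.30). ∠MGU = 65.4° gives GU at -148.0° from the x-axis; with |GU| = 24.1, U = (-14.56, 4.528). The perpendicularity gives UQ at right angles to GU, so UQ runs at 122.0°; with |UQ| = 20.4, Q = (-25.37, 21.83). Then |FQ| = |Q − F| = 33.47.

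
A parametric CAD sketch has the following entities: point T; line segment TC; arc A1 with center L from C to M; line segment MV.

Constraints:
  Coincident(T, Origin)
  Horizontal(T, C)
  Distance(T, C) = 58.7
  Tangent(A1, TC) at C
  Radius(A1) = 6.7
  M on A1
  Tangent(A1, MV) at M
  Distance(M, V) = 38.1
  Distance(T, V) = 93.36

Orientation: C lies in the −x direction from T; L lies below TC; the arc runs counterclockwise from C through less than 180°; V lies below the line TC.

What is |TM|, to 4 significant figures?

64.02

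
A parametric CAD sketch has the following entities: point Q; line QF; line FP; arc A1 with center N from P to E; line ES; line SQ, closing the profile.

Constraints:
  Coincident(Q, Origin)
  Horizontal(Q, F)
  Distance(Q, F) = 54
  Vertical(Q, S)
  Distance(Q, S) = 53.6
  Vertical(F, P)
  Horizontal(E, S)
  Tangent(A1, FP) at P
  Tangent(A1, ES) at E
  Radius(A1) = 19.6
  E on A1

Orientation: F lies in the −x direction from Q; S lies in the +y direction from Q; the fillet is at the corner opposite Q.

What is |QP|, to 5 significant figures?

63.812

The virtual corner opposite Q is at (-54.000, 53.600). Tangency of A1 to FP means the radius NP is perpendicular to FP and A1 meets ES tangentially, so NE is at right angles to ES, with radius 19.6, so the center N sits 19.6 in from both sides at N = (-34.400, 34.000). That places the tangent points at P = (-54.000, 34.000) on FP and E = (-34.400, 53.600) on ES. Then |QP| = |P − Q| = 63.812.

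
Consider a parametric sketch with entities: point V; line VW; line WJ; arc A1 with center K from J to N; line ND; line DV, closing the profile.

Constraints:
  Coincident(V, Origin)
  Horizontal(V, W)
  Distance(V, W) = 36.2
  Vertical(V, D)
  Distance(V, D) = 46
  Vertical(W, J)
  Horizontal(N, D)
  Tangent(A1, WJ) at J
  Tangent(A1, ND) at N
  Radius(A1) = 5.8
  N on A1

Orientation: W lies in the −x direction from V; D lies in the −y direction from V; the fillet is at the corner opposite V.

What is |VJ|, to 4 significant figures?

54.10

V is at the origin; V and W share the same y with |VW| = 36.2 and W on the −x side, so W = (-36.20, 0.000). VD is vertical with |VD| = 46.0 and D on the −y side, so D = (0.000, -46.00). The virtual corner opposite V is at (-36.20, -46.00). The tangent condition forces KJ to be normal to WJ and since A1 is tangent to ND there, KN ⟂ ND, with radius 5.8, so the center K sits 5.8 in from both sides at K = (-30.40, -40.20). That places the tangent points at J = (-36.20, -40.20) on WJ and N = (-30.40, -46.00) on ND. Then |VJ| = |J − V| = 54.10.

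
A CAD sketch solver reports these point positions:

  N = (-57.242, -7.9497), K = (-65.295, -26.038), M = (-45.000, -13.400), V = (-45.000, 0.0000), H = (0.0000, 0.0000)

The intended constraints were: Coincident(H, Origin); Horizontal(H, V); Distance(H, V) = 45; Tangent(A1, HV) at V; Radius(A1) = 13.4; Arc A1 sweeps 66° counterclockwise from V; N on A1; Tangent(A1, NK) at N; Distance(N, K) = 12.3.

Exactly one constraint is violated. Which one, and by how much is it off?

Distance(N, K) = 12.3 — off by 7.50.

H = (0.00, 0.00) ✓; H.y = 0.00, V.y = 0.00 ✓; |HV| = 45.00 ✓; ∠(MV, VH) = 90.00° ✓; |MV| = 13.40 ✓; bearing(M→N) − bearing(M→V) = 66.00° ✓; |MN| = 13.40 ✓; ∠(MN, NK) = 90.00° ✓; |NK| = 19.80 ✗.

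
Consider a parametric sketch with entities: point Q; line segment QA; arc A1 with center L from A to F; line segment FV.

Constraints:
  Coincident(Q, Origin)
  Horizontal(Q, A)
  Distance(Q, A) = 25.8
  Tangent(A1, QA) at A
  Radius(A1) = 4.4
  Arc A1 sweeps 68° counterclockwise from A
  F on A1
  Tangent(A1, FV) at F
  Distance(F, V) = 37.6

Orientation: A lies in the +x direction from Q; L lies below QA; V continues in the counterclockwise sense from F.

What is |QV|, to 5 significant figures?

38.381

On A1, A sits at bearing 90° from L; a 68° counterclockwise sweep puts F at bearing 158°, so F = L + 4.4·(cos 158°, sin 158°) = (21.720, -2.7517). A1 meets FV tangentially, so LF is at right angles to FV, so FV runs along (−sin 158°, cos 158°); with |FV| = 37.6, V = (7.6352, -37.614). Then |QV| = |V − Q| = 38.381.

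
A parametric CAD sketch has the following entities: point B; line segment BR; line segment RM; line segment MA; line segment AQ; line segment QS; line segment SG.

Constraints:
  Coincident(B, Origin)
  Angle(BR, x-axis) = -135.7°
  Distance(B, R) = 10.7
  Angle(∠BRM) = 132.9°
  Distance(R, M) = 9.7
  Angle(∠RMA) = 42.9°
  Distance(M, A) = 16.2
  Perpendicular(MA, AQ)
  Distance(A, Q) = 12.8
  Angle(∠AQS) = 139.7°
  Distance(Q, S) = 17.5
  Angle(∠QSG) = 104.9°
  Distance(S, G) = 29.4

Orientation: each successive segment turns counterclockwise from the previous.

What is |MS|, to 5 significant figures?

26.598

B is at the origin; BR runs at -135.7° with length 10.7, so R = (-7.6579, -7.4730). ∠BRM = 132.9° gives RM at -88.600° from the x-axis; with |RM| = 9.7, M = (-7.4209, -17.170). ∠RMA = 42.9° gives MA at 48.500° from the x-axis; with |MA| = 16.2, A = (3.3135, -5.0371). MA is perpendicular to AQ, so AQ runs at 138.50°; with |AQ| = 12.8, Q = (-6.2731, 3.4445). ∠AQS = 139.7° gives QS at 178.80° from the x-axis; with |QS| = 17.5, S = (-23.769, 3.8110). Then |MS| = |S − M| = 26.598.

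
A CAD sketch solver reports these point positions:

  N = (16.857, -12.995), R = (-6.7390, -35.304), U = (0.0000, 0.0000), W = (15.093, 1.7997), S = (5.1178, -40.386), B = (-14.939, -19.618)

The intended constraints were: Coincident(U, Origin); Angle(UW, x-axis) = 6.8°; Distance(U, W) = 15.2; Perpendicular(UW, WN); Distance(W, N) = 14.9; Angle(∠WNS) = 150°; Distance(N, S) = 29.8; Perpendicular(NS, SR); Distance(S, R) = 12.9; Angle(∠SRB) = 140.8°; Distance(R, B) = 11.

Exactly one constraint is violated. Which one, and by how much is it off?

Distance(R, B) = 11 — off by 6.70.

U = (0.00, 0.00) ✓; UW at 6.800° ✓; |UW| = 15.20 ✓; ∠(UW, WN) = 90.00° ✓; |WN| = 14.90 ✓; ∠WNS = 150.0° ✓; |NS| = 29.80 ✓; ∠(NS, SR) = 90.00° ✓; |SR| = 12.90 ✓; ∠SRB = 140.8° ✓; |RB| = 17.70 ✗.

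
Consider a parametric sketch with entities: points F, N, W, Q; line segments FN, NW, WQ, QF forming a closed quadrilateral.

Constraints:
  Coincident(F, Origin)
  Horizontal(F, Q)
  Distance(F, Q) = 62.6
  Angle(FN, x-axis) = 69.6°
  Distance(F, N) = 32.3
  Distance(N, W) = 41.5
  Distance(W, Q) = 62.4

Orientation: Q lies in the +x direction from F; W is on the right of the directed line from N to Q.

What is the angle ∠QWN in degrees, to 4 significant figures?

66.52°

Checks: |NW| = 41.50 ✓; |WQ| = 62.40 ✓.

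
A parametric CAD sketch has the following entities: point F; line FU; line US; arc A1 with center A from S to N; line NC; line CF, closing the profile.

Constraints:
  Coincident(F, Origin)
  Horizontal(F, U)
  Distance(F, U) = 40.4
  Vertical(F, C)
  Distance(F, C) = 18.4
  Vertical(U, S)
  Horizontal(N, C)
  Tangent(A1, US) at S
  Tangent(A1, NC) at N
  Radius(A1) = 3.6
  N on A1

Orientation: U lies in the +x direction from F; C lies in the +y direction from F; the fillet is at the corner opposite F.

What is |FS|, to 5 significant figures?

43.026

The virtual corner opposite F is at (40.400, 18.400). Tangency of A1 to US means the radius AS is perpendicular to US and A1 meets NC tangentially, so AN is at right angles to NC, with radius 3.6, so the center A sits 3.6 in from both sides at A = (36.800, 14.800). That places the tangent points at S = (40.400, 14.800) on US and N = (36.800, 18.400) on NC. Then |FS| = |S − F| = 43.026.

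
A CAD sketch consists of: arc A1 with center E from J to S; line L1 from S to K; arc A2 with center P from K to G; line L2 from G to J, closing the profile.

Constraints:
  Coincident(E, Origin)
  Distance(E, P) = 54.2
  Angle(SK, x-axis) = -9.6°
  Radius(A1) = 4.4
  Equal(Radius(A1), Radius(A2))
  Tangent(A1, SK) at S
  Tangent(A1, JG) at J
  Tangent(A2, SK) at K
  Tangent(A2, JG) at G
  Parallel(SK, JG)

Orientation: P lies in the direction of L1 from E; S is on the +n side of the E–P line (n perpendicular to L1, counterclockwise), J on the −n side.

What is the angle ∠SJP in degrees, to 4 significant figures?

85.36°

The slot axis is L1's direction at -9.6°, so u = (cos -9.6°, sin -9.6°) = (0.9860, -0.1668) and n = (−sin -9.6°, cos -9.6°) = (0.1668, 0.9860). E is at the origin and P lies 54.2 along u from E, so P = 54.2·u = (53.44, -9.039). Tangency of A1 to both parallel lines with radius 4.4 puts S and J at E ± 4.4·n: S = (0.7338, 4.338), J = (-0.7338, -4.338). Then cos ∠SJP = JS·JP / (|JS||JP|), giving 85.36°.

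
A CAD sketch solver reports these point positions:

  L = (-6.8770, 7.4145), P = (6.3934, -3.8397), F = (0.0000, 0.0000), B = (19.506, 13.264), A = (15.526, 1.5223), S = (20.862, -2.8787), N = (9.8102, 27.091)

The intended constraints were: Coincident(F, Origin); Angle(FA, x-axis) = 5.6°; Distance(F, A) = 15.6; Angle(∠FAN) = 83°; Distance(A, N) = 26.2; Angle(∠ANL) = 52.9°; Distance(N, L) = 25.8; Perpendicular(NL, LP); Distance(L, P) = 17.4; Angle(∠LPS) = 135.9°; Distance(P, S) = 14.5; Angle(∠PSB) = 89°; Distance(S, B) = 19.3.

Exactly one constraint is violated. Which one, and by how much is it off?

Distance(S, B) = 19.3 — off by 3.10.

F = (0.00, 0.00) ✓; FA at 5.600° ✓; |FA| = 15.60 ✓; ∠FAN = 83.00° ✓; |AN| = 26.20 ✓; ∠ANL = 52.90° ✓; |NL| = 25.80 ✓; ∠(NL, LP) = 90.00° ✓; |LP| = 17.40 ✓; ∠LPS = 135.9° ✓; |PS| = 14.50 ✓; ∠PSB = 89.00° ✓; |SB| = 16.20 ✗.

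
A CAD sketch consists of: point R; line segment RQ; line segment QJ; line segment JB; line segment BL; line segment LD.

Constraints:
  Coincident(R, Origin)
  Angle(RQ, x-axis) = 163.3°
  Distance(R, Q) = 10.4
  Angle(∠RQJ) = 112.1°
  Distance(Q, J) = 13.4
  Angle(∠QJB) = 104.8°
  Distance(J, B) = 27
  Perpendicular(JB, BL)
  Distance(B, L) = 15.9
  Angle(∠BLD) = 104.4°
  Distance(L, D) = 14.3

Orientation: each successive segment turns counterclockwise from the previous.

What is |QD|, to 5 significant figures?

17.802

R is at the origin; RQ runs at 163.3° with length 10.4, so Q = (-9.9614, 2.9885). ∠RQJ = 112.1° gives QJ at -128.80° from the x-axis; with |QJ| = 13.4, J = (-18.358, -7.4546). ∠QJB = 104.8° gives JB at -53.600° from the x-axis; with |JB| = 27.0, B = (-2.3355, -29.187). JB ⟂ BL, so BL runs at 36.400°; with |BL| = 15.9, L = (10.462, -19.751). ∠BLD = 104.4° gives LD at 112.00° from the x-axis; with |LD| = 14.3, D = (5.1054, -6.4926). Then |QD| = |D − Q| = 17.802.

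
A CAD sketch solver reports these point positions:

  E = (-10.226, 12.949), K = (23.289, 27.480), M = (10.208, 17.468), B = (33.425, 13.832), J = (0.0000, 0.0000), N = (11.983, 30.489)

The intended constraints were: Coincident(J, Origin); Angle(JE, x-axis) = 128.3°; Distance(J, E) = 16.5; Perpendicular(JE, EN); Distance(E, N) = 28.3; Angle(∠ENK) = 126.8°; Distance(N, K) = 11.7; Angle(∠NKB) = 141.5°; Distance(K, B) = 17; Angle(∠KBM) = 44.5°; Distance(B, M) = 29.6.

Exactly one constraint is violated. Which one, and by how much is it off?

Distance(B, M) = 29.6 — off by 6.10.

J = (0.00, 0.00) ✓; JE at 128.3° ✓; |JE| = 16.50 ✓; ∠(JE, EN) = 90.00° ✓; |EN| = 28.30 ✓; ∠ENK = 126.8° ✓; |NK| = 11.70 ✓; ∠NKB = 141.5° ✓; |KB| = 17.00 ✓; ∠KBM = 44.50° ✓; |BM| = 23.50 ✗.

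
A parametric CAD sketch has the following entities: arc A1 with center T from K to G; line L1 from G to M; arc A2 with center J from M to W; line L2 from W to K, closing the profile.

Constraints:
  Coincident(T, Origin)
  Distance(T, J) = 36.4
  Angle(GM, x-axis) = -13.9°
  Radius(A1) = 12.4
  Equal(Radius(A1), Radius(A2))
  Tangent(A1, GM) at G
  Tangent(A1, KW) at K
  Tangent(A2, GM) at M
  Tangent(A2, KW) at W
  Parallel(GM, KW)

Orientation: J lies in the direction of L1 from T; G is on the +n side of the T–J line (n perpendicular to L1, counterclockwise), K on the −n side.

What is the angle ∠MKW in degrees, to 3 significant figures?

34.3°

The slot axis is L1's direction at -13.9°, so u = (cos -13.9°, sin -13.9°) = (0.971, -0.240) and n = (−sin -13.9°, cos -13.9°) = (0.240, 0.971). T is at the origin and J lies 36.4 along u from T, so J = 36.4·u = (35.3, -8.74). Tangency of A1 to both parallel lines with radius 12.4 puts G and K at T ± 12.4·n: G = (2.98, 12.0), K = (-2.98, -12.0). Equal radii place M and W the same way about J: M = J + 12.4·n = (38.3, 3.29), W = J − 12.4·n = (32.4, -20.8). Then cos ∠MKW = KM·KW / (|KM||KW|), giving 34.3°.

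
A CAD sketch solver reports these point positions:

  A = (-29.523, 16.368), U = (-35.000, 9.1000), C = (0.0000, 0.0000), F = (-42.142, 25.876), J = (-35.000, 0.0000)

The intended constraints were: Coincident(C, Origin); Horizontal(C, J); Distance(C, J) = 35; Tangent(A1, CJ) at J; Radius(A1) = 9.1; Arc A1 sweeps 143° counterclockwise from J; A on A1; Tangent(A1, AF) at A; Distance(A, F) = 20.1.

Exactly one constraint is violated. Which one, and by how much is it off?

Distance(A, F) = 20.1 — off by 4.30.

C = (0.00, 0.00) ✓; C.y = 0.00, J.y = 0.00 ✓; |CJ| = 35.00 ✓; ∠(UJ, JC) = 90.00° ✓; |UJ| = 9.100 ✓; bearing(U→A) − bearing(U→J) = 143.0° ✓; |UA| = 9.101 ✓; ∠(UA, AF) = 90.00° ✓; |AF| = 15.80 ✗.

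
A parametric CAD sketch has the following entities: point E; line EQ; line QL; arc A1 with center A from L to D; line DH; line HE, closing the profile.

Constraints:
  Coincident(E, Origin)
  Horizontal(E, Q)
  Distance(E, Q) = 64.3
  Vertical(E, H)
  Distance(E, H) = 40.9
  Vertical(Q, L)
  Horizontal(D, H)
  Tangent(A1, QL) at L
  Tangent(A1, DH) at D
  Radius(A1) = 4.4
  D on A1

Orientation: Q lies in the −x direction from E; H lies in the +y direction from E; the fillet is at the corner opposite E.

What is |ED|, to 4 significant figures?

72.53

The virtual corner opposite E is at (-64.30, 40.90). The tangent condition forces AL to be normal to QL and since A1 is tangent to DH there, AD ⟂ DH, with radius 4.4, so the center A sits 4.4 in from both sides at A = (-59.90, 36.50). That places the tangent points at L = (-64.30, 36.50) on QL and D = (-59.90, 40.90) on DH. Then |ED| = |D − E| = 72.53.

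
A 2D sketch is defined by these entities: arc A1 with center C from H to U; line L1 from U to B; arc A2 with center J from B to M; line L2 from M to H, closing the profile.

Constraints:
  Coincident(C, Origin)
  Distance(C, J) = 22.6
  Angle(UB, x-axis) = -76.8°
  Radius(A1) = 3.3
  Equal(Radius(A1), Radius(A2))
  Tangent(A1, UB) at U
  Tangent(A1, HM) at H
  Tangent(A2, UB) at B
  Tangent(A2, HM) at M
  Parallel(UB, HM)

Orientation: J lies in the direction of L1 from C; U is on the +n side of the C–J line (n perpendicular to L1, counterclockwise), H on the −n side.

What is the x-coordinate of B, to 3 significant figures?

8.37

The slot axis is L1's direction at -76.8°, so u = (cos -76.8°, sin -76.8°) = (0.228, -0.974) and n = (−sin -76.8°, cos -76.8°) = (0.974, 0.228). C is at the origin and J lies 22.6 along u from C, so J = 22.6·u = (5.16, -22.0). Tangency of A1 to both parallel lines with radius 3.3 puts U and H at C ± 3.3·n: U = (3.21, 0.754), H = (-3.21, -0.754). Equal radii place B and M the same way about J: B = J + 3.3·n = (8.37, -21.2), M = J − 3.3·n = (1.95, -22.8). So B.x = 8.37.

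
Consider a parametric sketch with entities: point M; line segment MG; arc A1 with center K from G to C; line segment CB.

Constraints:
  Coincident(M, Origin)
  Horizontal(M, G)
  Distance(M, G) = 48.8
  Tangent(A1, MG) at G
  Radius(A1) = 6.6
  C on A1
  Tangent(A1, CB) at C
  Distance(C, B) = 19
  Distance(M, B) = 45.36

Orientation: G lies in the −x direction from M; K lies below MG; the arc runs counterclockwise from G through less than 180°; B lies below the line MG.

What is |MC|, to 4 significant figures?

54.32

Checks: M = (0.00, 0.00) ✓; |KC| = 6.600 ✓; ∠(KC, CB) = 90.00° ✓; |CB| = 19.00 ✓; |MB| = 45.36 ✓.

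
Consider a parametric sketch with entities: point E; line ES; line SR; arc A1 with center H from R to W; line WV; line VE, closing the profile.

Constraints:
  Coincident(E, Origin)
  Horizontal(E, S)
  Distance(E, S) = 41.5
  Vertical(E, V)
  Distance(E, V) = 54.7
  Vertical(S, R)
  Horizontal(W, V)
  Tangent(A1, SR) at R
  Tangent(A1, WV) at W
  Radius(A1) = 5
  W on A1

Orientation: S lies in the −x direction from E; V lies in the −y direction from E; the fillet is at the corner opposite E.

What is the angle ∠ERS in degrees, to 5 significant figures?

39.862°

E is at the origin; E and S share the same y with |ES| = 41.5 and S on the −x side, so S = (-41.500, 0.0000). EV is vertical with |EV| = 54.7 and V on the −y side, so V = (0.0000, -54.700). The virtual corner opposite E is at (-41.500, -54.700). Since A1 is tangent to SR there, HR ⟂ SR and tangency of A1 to WV means the radius HW is perpendicular to WV, with radius 5.0, so the center H sits 5.0 in from both sides at H = (-36.500, -49.700). That places the tangent points at R = (-41.500, -49.700) on SR and W = (-36.500, -54.700) on WV. Then cos ∠ERS = RE·RS / (|RE||RS|), giving 39.862°.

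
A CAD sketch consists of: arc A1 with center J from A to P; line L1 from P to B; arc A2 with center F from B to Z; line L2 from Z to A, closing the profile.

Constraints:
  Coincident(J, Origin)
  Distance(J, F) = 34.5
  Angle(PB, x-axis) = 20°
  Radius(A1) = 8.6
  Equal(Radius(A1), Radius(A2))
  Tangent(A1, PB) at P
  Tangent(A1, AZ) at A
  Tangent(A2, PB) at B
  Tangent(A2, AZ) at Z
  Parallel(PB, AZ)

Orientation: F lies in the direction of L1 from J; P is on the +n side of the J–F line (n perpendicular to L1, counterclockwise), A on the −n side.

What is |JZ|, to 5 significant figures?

35.556

Tangency of A1 to both parallel lines with radius 8.6 puts P and A at J ± 8.6·n: P = (-2.9414, 8.0814), A = (2.9414, -8.0814). Equal radii place B and Z the same way about F: B = F + 8.6·n = (29.478, 19.881), Z = F − 8.6·n = (35.361, 3.7183). Then |JZ| = |Z − J| = 35.556.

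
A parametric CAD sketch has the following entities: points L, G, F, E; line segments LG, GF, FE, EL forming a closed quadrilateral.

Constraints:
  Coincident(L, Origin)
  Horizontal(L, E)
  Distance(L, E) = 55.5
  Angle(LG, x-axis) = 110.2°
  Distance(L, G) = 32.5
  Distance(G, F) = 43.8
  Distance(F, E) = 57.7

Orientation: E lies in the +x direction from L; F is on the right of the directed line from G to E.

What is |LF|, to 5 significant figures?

12.106

L is at the origin; LE is horizontal with |LE| = 55.5 and E in +x, so E = (55.5, 0). LG runs at 110.2° with |LG| = 32.5, so G = (-11.222, 30.501). F is determined by |GF| = 43.8 and |FE| = 57.7 together: it lies at the intersection of circle(G, 43.8) and circle(E, 57.7). With |GE| = 73.363, the foot of the radical line on GE is 27.066 from G and the perpendicular offset is √(43.8² − 27.066²) = 34.436. Taking the right-of-GE solution: F = (-0.92324, -12.071).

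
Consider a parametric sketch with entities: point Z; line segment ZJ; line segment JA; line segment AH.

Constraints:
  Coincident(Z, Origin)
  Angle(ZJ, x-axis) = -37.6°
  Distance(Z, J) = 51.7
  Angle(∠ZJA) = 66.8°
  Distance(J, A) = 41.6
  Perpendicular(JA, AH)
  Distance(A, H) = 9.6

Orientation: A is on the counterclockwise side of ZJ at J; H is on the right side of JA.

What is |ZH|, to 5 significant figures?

60.938

Z is at the origin; ZJ runs at -37.6° with length 51.7, so J = 51.7·(cos -37.6°, sin -37.6°) = (40.961, -31.545). ∠ZJA = 66.8°, so JA runs at -37.6° + (180° − 66.8°) = 75.600° from the x-axis; with |JA| = 41.6, A = J + 41.6·(cos 75.600°, sin 75.600°) = (51.307, 8.7486). The perpendicularity gives AH at right angles to JA; with |AH| = 9.6 on the right of JA, H = A + 9.6·(0.96858, -0.24869) = (60.605, 6.3611). Then |ZH| = |H − Z| = 60.938.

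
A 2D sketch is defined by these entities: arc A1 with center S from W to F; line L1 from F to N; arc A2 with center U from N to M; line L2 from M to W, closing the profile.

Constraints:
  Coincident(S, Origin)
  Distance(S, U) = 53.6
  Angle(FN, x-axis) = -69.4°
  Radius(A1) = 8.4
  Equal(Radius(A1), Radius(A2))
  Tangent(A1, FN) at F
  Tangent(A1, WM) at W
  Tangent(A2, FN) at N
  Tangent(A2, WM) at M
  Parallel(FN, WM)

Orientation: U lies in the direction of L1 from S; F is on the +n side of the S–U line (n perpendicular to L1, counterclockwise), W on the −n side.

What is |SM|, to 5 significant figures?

54.254

The slot axis is L1's direction at -69.4°, so u = (cos -69.4°, sin -69.4°) = (0.35184, -0.93606) and n = (−sin -69.4°, cos -69.4°) = (0.93606, 0.35184). S is at the origin and U lies 53.6 along u from S, so U = 53.6·u = (18.859, -50.173). Tangency of A1 to both parallel lines with radius 8.4 puts F and W at S ± 8.4·n: F = (7.8629, 2.9555), W = (-7.8629, -2.9555). Equal radii place N and M the same way about U: N = U + 8.4·n = (26.722, -47.217), M = U − 8.4·n = (10.996, -53.128). Then |SM| = |M − S| = 54.254.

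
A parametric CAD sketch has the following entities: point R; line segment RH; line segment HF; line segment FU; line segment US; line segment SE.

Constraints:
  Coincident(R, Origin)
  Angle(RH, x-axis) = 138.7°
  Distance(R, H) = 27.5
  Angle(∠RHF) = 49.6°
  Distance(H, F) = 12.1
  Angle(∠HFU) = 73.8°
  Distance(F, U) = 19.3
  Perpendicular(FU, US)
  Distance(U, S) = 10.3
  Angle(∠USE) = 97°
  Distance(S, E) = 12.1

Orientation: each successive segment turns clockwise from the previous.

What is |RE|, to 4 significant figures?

25.69

R is at the origin; RH runs at 138.7° with length 27.5, so H = (-20.66, 18.15). ∠RHF = 49.6° gives HF at 8.300° from the x-axis; with |HF| = 12.1, F = (-8.687, 19.90). ∠HFU = 73.8° gives FU at -97.90° from the x-axis; with |FU| = 19.3, U = (-11.34, 0.7799). FU is perpendicular to US, so US runs at 172.1°; with |US| = 10.3, S = (-21.54, 2.196). ∠USE = 97.0° gives SE at 89.10° from the x-axis; with |SE| = 12.1, E = (-21.35, 14.29). Then |RE| = |E − R| = 25.69.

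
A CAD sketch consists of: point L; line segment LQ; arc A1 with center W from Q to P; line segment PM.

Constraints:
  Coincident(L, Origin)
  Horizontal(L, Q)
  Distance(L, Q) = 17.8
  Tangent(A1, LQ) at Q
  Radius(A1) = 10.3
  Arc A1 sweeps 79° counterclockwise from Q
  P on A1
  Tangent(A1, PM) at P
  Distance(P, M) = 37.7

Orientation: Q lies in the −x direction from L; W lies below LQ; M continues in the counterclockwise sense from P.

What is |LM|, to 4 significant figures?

57.34

L is at the origin; LQ is horizontal with |LQ| = 17.8 and Q on the −x side, so Q = (-17.80, 0.000). Tangency of A1 to LQ means the radius WQ is perpendicular to LQ, so W = Q + (0, -10.3) = (-17.80, -10.30). On A1, Q sits at bearing 90° from W; a 79° counterclockwise sweep puts P at bearing 169°, so P = W + 10.3·(cos 169°, sin 169°) = (-27.91, -8.335). Since A1 is tangent to PM there, WP ⟂ PM, so PM runs along (−sin 169°, cos 169°); with |PM| = 37.7, M = (-35.10, -45.34). Then |LM| = |M − L| = 57.34.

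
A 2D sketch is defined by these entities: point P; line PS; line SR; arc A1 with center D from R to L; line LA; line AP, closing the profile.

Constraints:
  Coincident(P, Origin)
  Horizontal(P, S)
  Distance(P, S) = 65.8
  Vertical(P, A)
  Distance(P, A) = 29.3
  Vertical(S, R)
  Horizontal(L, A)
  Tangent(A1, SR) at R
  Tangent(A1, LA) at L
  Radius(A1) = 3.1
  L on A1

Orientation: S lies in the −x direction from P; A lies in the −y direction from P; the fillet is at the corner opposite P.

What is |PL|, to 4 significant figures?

69.21

The virtual corner opposite P is at (-65.80, -29.30). The tangent condition forces DR to be normal to SR and the tangent condition forces DL to be normal to LA, with radius 3.1, so the center D sits 3.1 in from both sides at D = (-62.70, -26.20). That places the tangent points at R = (-65.80, -26.20) on SR and L = (-62.70, -29.30) on LA. Then |PL| = |L − P| = 69.21.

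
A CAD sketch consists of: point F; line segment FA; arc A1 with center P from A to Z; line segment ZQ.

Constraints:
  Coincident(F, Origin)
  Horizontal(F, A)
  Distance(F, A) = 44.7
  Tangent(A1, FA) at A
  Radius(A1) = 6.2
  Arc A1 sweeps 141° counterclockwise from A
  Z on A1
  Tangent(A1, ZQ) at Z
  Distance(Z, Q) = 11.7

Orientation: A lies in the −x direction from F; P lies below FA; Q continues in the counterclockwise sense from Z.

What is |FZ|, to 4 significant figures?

49.84

The tangent condition forces PA to be normal to FA, so P = A + (0, -6.2) = (-44.70, -6.200). On A1, A sits at bearing 90° from P; a 141° counterclockwise sweep puts Z at bearing 231°, so Z = P + 6.2·(cos 231°, sin 231°) = (-48.60, -11.02). Then |FZ| = |Z − F| = 49.84.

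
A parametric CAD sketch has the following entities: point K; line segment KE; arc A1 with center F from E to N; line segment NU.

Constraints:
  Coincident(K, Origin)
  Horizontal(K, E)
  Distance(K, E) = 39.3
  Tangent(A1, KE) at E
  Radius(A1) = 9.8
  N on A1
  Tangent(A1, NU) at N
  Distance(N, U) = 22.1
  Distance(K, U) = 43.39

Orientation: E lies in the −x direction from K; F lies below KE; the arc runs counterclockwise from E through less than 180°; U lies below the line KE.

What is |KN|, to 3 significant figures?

48.9

Checks: |FN| = 9.800 ✓; ∠(FN, NU) = 90.00° ✓; |NU| = 22.10 ✓; |KU| = 43.39 ✓.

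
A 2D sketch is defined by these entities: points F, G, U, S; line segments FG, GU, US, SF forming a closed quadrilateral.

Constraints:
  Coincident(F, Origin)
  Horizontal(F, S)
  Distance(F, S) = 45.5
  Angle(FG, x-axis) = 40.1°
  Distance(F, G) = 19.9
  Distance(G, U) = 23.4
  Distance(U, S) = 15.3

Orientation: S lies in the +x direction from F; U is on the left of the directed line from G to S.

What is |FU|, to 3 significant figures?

41.0

F is at the origin; F and S share the same y with |FS| = 45.5 and S in +x, so S = (45.5, 0). FG runs at 40.1° with |FG| = 19.9, so G = (15.2, 12.8). U is determined by |GU| = 23.4 and |US| = 15.3 together: it lies at the intersection of circle(G, 23.4) and circle(S, 15.3). With |GS| = 32.9, the foot of the radical line on GS is 21.2 from G and the perpendicular offset is √(23.4² − 21.2²) = 9.89. Taking the left-of-GS solution: U = (38.6, 13.7).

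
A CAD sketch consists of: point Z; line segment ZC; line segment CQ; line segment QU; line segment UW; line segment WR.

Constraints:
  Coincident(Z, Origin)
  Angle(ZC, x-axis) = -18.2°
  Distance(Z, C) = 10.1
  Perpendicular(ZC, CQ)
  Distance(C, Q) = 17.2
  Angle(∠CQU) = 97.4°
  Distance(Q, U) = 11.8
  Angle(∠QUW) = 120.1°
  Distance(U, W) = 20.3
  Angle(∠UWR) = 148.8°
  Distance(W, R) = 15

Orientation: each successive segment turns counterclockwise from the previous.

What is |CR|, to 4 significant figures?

28.49

∠QUW = 120.1° gives UW at -145.7° from the x-axis; with |UW| = 20.3, W = (-12.44, 6.844). ∠UWR = 148.8° gives WR at -114.5° from the x-axis; with |WR| = 15.0, R = (-18.66, -6.805). Then |CR| = |R − C| = 28.49.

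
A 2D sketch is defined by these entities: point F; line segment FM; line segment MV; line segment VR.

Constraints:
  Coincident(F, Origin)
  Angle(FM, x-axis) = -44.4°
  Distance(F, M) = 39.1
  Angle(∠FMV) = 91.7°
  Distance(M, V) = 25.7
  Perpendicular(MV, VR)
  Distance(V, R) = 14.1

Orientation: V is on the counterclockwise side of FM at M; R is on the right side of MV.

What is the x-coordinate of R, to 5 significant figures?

56.231

F is at the origin; FM runs at -44.4° with length 39.1, so M = 39.1·(cos -44.4°, sin -44.4°) = (27.936, -27.357). ∠FMV = 91.7°, so MV runs at -44.4° + (180° − 91.7°) = 43.900° from the x-axis; with |MV| = 25.7, V = M + 25.7·(cos 43.900°, sin 43.900°) = (46.454, -9.5364). MV is perpendicular to VR; with |VR| = 14.1 on the right of MV, R = V + 14.1·(0.69340, -0.72055) = (56.231, -19.696). So R.x = 56.231.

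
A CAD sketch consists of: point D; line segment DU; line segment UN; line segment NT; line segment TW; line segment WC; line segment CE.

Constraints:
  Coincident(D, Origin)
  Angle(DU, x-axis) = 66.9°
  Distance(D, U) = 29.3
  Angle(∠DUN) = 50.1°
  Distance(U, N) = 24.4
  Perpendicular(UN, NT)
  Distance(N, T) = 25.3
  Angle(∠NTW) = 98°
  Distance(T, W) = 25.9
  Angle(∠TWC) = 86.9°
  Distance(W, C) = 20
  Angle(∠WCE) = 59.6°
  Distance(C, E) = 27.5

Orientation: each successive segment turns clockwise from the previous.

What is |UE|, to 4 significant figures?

30.19

∠TWC = 86.9° gives WC at 31.90° from the x-axis; with |WC| = 20.0, C = (2.154, 25.51). ∠WCE = 59.6° gives CE at -88.50° from the x-axis; with |CE| = 27.5, E = (2.874, -1.982). Then |UE| = |E − U| = 30.19.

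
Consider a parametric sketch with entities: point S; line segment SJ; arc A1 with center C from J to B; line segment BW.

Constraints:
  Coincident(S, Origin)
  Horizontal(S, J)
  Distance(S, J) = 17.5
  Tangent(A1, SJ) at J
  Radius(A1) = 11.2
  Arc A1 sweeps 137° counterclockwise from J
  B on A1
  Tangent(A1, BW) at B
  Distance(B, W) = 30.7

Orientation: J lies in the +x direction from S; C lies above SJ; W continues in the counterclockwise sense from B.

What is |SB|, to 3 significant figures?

31.7

S is at the origin; SJ is horizontal with |SJ| = 17.5 and J on the +x side, so J = (17.5, 0.00). A1 meets SJ tangentially, so CJ is at right angles to SJ, so C = J + (0, 11.2) = (17.5, 11.2). On A1, J sits at bearing -90° from C; a 137° counterclockwise sweep puts B at bearing 47°, so B = C + 11.2·(cos 47°, sin 47°) = (25.1, 19.4). Then |SB| = |B − S| = 31.7.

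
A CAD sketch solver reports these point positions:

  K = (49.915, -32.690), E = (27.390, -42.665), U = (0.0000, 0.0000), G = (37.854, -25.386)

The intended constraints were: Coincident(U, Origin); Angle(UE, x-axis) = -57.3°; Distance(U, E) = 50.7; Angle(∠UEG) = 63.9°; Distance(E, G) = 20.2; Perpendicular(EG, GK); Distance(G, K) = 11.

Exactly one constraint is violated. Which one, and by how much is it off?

Distance(G, K) = 11 — off by 3.10.

U = (0.00, 0.00) ✓; UE at -57.30° ✓; |UE| = 50.70 ✓; ∠UEG = 63.90° ✓; |EG| = 20.20 ✓; ∠(EG, GK) = 90.00° ✓; |GK| = 14.10 ✗.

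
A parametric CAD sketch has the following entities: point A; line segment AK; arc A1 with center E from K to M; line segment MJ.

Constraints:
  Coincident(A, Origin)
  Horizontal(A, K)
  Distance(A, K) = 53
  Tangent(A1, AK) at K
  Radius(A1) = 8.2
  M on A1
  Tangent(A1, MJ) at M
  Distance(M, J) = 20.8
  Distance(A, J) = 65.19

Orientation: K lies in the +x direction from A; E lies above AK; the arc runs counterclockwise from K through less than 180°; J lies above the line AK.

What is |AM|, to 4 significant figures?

61.83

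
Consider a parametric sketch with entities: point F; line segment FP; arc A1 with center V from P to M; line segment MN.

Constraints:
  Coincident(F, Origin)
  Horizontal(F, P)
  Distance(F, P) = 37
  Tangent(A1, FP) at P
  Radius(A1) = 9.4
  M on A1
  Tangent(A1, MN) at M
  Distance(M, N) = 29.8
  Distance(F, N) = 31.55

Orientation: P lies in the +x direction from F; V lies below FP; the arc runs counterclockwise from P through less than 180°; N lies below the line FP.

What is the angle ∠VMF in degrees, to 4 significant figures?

154.3°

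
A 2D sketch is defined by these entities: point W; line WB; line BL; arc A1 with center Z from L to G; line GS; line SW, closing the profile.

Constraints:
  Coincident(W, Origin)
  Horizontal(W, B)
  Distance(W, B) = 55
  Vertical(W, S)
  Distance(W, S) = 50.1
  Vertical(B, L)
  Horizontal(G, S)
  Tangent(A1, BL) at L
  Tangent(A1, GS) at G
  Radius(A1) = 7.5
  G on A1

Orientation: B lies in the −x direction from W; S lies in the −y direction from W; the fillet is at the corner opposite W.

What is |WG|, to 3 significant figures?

69.0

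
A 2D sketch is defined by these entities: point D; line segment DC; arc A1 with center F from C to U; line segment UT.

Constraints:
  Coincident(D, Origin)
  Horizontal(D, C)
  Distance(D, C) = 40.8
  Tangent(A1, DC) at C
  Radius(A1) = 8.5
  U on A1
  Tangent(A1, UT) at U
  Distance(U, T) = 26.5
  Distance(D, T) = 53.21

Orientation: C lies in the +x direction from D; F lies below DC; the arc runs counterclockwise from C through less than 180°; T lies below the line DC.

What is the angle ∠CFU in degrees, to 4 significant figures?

103.9°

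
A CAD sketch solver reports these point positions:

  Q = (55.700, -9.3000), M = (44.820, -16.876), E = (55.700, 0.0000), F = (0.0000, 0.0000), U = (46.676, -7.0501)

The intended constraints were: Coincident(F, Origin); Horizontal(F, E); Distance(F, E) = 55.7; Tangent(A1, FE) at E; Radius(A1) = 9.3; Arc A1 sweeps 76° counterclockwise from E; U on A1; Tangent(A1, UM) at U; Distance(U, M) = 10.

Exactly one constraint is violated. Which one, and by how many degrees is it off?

Tangent(A1, UM) at U — off by 3.30°.

F = (0.00, 0.00) ✓; F.y = 0.00, E.y = 0.00 ✓; |FE| = 55.70 ✓; ∠(QE, EF) = 90.00° ✓; |QE| = 9.300 ✓; bearing(Q→U) − bearing(Q→E) = 76.00° ✓; |QU| = 9.300 ✓; ∠(QU, UM) = 86.70° ✗; |UM| = 10.00 ✓.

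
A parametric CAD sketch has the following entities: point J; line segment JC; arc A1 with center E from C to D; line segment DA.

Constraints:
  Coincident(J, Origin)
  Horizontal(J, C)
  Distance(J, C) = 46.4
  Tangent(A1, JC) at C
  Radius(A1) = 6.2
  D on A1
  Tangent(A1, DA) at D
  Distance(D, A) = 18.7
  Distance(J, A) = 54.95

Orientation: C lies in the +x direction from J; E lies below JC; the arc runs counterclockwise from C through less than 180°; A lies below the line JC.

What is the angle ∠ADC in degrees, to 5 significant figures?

122.73°

Checks: |JC| = 46.40 ✓; ∠(EC, CJ) = 90.00° ✓; |EC| = 6.200 ✓; |ED| = 6.200 ✓; ∠(ED, DA) = 90.00° ✓; |DA| = 18.70 ✓; |JA| = 54.95 ✓.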